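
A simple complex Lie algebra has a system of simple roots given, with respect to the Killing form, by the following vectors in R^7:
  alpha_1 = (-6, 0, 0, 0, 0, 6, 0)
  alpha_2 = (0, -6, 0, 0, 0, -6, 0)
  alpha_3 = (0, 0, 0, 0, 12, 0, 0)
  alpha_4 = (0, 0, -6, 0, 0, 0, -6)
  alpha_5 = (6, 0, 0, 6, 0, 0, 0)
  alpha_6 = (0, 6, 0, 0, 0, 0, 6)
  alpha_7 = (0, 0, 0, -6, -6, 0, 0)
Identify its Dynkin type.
type C_7

Compute the Cartan integers a_ij = 2(alpha_i, alpha_j)/(alpha_j, alpha_j); the resulting 7x7 Cartan matrix is
[[2, -1, 0, 0, -1, 0, 0], [-1, 2, 0, 0, 0, -1, 0], [0, 0, 2, 0, 0, 0, -2], [0, 0, 0, 2, 0, -1, 0], [-1, 0, 0, 0, 2, 0, -1], [0, -1, 0, -1, 0, 2, 0], [0, 0, -1, 0, -1, 0, 2]].
The roots have two lengths (squared-length ratio 2:1); the short ones are alpha_{1,2,4,5,6,7}. The associated Dynkin diagram is a chain of 7 nodes with a double edge at one end; the terminal node there is the unique long simple root (C_7), so the type is C_7 (the algebra sp(14)).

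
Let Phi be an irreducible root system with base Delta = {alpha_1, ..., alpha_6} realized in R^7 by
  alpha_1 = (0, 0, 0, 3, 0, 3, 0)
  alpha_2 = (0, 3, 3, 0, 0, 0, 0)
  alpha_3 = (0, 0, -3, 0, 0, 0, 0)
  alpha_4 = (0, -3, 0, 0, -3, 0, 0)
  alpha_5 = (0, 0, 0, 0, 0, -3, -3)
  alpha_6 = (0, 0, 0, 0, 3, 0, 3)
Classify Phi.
Compute the Cartan integers a_ij = 2(alpha_i, alpha_j)/(alpha_j, alpha_j); the resulting 6x6 Cartan matrix is
[[2, 0, 0, 0, -1, 0], [0, 2, -2, -1, 0, 0], [0, -1, 2, 0, 0, 0], [0, -1, 0, 2, 0, -1], [-1, 0, 0, 0, 2, -1], [0, 0, 0, -1, -1, 2]].
The roots have two lengths (squared-length ratio 2:1); the short ones are alpha_{3}. The associated Dynkin diagram is a chain of 6 nodes with a double edge at one end; the terminal node there is the unique short simple root (B_6), so the type is B_6 (the algebra so(13)).

B6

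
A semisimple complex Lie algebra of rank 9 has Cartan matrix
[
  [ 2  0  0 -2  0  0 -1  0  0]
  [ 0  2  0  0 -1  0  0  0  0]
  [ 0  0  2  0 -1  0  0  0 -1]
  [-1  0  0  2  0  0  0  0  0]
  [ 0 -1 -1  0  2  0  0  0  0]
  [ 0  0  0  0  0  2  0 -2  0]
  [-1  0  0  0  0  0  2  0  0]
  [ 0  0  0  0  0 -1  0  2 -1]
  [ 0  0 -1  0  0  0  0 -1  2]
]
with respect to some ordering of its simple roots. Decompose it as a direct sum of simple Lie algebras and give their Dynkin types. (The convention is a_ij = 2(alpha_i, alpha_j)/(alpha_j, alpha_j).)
B_3 (so(7)) ⊕ C_6 (sp(12))

The diagram associated to this matrix has two connected components: the simple roots {alpha_1, alpha_4, alpha_7} form a chain of 3 nodes with a double edge at one end; the terminal node there is the unique short simple root (B_3), and {alpha_2, alpha_3, alpha_5, alpha_6, alpha_8, alpha_9} form a chain of 6 nodes with a double edge at one end; the terminal node there is the unique long simple root (C_6). A semisimple Lie algebra decomposes uniquely as the direct sum of simple ideals, one per connected component of its Dynkin diagram, so g ≅ B_3 ⊕ C_6 (dimension 21 + 78 = 99).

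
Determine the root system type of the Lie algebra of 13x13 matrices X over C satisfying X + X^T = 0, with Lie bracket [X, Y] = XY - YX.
This is so(13) with 13 odd, which has dimension 13(13-1)/2 = 78 and rank (13-1)/2 = 6. In the classification of classical Lie algebras, the orthogonal algebra so(2n+1) in an odd number of variables has type B_n; here n = 6, so the Dynkin diagram is a chain of 6 nodes with a double edge at one end; the terminal node there is the unique short simple root (B_6). Hence the type is B_6.

B_6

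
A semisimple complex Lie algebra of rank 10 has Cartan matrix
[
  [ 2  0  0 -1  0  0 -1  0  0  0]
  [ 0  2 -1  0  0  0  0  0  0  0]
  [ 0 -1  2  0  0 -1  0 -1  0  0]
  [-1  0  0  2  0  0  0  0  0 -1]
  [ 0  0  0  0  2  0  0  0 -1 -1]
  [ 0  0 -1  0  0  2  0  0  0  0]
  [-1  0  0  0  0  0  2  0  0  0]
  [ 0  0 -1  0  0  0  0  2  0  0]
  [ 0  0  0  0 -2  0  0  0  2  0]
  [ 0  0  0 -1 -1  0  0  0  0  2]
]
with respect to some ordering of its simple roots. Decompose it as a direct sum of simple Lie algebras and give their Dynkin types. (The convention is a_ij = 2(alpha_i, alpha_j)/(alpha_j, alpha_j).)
The diagram associated to this matrix has two connected components: the simple roots {alpha_1, alpha_4, alpha_5, alpha_7, alpha_9, alpha_10} form a chain of 6 nodes with a double edge at one end; the terminal node there is the unique long simple root (C_6), and {alpha_2, alpha_3, alpha_6, alpha_8} form a chain of 2 nodes with a fork of two nodes at one end (D_4). A semisimple Lie algebra decomposes uniquely as the direct sum of simple ideals, one per connected component of its Dynkin diagram, so g ≅ C_6 ⊕ D_4 (dimension 78 + 28 = 106).

C6 + D4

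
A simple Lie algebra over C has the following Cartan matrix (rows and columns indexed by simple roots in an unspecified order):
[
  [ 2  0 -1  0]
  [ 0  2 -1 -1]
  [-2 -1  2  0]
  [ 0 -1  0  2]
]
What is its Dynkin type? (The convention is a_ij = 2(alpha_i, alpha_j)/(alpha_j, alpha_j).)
The matrix has rank 4 with 2's on the diagonal. Reading the off-diagonal entries as Dynkin edges (a single edge where a_ij = a_ji = -1; a double or triple edge where a_ij * a_ji = 2 or 3), the diagram is a chain of 4 nodes with a double edge at one end; the terminal node there is the unique short simple root (B_4). One simple-root ordering that puts it in standard form is (alpha_4, alpha_2, alpha_3, alpha_1). So the algebra is type B_4, i.e. so(9).

type B_4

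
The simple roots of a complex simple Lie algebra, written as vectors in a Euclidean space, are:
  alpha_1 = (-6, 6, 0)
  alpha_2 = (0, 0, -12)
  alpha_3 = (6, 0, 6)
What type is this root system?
Compute the Cartan integers a_ij = 2(alpha_i, alpha_j)/(alpha_j, alpha_j); the resulting 3x3 Cartan matrix is
[[2, 0, -1], [0, 2, -2], [-1, -1, 2]].
The roots have two lengths (squared-length ratio 2:1); the short ones are alpha_{1,3}. The associated Dynkin diagram is a chain of 3 nodes with a double edge at one end; the terminal node there is the unique long simple root (C_3), so the type is C_3 (the algebra sp(6)).

C3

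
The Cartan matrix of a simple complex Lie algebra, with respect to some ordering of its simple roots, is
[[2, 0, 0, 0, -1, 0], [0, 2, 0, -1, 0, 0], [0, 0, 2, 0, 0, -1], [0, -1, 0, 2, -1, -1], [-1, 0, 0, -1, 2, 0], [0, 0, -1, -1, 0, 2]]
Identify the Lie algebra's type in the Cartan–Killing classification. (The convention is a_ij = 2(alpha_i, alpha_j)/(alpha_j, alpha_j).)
The matrix has rank 6 with 2's on the diagonal. Reading the off-diagonal entries as Dynkin edges (a single edge where a_ij = a_ji = -1; a double or triple edge where a_ij * a_ji = 2 or 3), the diagram is a chain of 5 nodes with one extra node attached to the third node from one end (E_6). One simple-root ordering that puts it in standard form is (alpha_1, alpha_2, alpha_5, alpha_4, alpha_6, alpha_3). So the algebra is type E_6.

E6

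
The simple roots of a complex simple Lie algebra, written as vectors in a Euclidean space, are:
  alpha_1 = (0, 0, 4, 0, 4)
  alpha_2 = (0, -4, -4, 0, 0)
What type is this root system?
type A_2

Compute the Cartan integers a_ij = 2(alpha_i, alpha_j)/(alpha_j, alpha_j); the resulting 2x2 Cartan matrix is
[[2, -1], [-1, 2]].
All simple roots have the same length, so the diagram is simply laced. The associated Dynkin diagram is a chain of 2 nodes with single edges (A_2), so the type is A_2 (the algebra sl(3)).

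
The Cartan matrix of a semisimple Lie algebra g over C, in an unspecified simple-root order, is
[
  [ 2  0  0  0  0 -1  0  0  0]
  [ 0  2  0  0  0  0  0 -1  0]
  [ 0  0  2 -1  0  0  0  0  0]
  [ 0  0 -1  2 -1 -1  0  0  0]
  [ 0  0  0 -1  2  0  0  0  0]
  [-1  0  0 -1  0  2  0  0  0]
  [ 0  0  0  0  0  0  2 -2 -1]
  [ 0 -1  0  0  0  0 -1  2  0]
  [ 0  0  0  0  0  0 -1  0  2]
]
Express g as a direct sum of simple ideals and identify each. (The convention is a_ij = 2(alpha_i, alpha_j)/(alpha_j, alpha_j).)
D5 ⊕ F4

The diagram associated to this matrix has two connected components: the simple roots {alpha_1, alpha_3, alpha_4, alpha_5, alpha_6} form a chain of 3 nodes with a fork of two nodes at one end (D_5), and {alpha_2, alpha_7, alpha_8, alpha_9} form a chain of 4 nodes with a double edge between the middle two (F_4). A semisimple Lie algebra decomposes uniquely as the direct sum of simple ideals, one per connected component of its Dynkin diagram, so g ≅ D_5 ⊕ F_4 (dimension 45 + 52 = 97).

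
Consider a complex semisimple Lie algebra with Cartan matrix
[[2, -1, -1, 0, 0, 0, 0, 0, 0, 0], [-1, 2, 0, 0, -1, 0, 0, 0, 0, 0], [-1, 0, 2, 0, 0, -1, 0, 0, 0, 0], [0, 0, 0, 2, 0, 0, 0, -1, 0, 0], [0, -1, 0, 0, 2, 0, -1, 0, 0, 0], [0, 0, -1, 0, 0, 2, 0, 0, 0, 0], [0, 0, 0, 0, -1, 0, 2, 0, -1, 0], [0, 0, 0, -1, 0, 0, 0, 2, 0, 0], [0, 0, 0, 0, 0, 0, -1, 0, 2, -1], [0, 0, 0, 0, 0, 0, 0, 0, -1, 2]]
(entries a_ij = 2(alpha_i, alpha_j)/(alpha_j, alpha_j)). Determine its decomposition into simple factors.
A2 + A8

The diagram associated to this matrix has two connected components: the simple roots {alpha_4, alpha_8} form a chain of 2 nodes with single edges (A_2), and {alpha_1, alpha_2, alpha_3, alpha_5, alpha_6, alpha_7, alpha_9, alpha_10} form a chain of 8 nodes with single edges (A_8). A semisimple Lie algebra decomposes uniquely as the direct sum of simple ideals, one per connected component of its Dynkin diagram, so g ≅ A_2 ⊕ A_8 (dimension 8 + 80 = 88).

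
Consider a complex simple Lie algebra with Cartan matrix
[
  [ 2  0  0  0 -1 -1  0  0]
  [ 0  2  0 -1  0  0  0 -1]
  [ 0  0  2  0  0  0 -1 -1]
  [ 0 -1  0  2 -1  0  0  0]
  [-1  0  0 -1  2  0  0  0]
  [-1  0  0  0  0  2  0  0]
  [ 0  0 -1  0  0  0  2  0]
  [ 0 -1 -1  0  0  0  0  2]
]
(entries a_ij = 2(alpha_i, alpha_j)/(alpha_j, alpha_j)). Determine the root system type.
A_8

The matrix has rank 8 with 2's on the diagonal. Reading the off-diagonal entries as Dynkin edges (a single edge where a_ij = a_ji = -1; a double or triple edge where a_ij * a_ji = 2 or 3), the diagram is a chain of 8 nodes with single edges (A_8). One simple-root ordering that puts it in standard form is (alpha_6, alpha_1, alpha_5, alpha_4, alpha_2, alpha_8, alpha_3, alpha_7). So the algebra is type A_8, i.e. sl(9).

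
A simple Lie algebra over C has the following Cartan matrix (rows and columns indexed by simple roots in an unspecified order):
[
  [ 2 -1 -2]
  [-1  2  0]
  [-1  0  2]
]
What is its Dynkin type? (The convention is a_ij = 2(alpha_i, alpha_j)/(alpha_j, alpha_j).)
B_3 (so(7))

The matrix has rank 3 with 2's on the diagonal. Reading the off-diagonal entries as Dynkin edges (a single edge where a_ij = a_ji = -1; a double or triple edge where a_ij * a_ji = 2 or 3), the diagram is a chain of 3 nodes with a double edge at one end; the terminal node there is the unique short simple root (B_3). One simple-root ordering that puts it in standard form is (alpha_2, alpha_1, alpha_3). So the algebra is type B_3, i.e. so(7).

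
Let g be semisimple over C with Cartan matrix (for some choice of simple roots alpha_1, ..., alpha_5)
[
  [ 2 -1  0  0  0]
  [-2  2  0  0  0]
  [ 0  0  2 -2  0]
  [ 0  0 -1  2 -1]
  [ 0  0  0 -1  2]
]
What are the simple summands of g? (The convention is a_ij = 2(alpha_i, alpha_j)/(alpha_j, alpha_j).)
The diagram associated to this matrix has two connected components: the simple roots {alpha_1, alpha_2} form a chain of 2 nodes with a double edge at one end; the terminal node there is the unique short simple root (B_2), and {alpha_3, alpha_4, alpha_5} form a chain of 3 nodes with a double edge at one end; the terminal node there is the unique long simple root (C_3). A semisimple Lie algebra decomposes uniquely as the direct sum of simple ideals, one per connected component of its Dynkin diagram, so g ≅ B_2 ⊕ C_3 (dimension 10 + 21 = 31).

B_2 (so(5)) ⊕ C_3 (sp(6))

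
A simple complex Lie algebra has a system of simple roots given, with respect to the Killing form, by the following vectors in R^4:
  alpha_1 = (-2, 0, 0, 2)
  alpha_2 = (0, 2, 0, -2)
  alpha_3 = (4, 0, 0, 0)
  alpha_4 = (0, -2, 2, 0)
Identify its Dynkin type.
Compute the Cartan integers a_ij = 2(alpha_i, alpha_j)/(alpha_j, alpha_j); the resulting 4x4 Cartan matrix is
[[2, -1, -1, 0], [-1, 2, 0, -1], [-2, 0, 2, 0], [0, -1, 0, 2]].
The roots have two lengths (squared-length ratio 2:1); the short ones are alpha_{1,2,4}. The associated Dynkin diagram is a chain of 4 nodes with a double edge at one end; the terminal node there is the unique long simple root (C_4), so the type is C_4 (the algebra sp(8)).

C4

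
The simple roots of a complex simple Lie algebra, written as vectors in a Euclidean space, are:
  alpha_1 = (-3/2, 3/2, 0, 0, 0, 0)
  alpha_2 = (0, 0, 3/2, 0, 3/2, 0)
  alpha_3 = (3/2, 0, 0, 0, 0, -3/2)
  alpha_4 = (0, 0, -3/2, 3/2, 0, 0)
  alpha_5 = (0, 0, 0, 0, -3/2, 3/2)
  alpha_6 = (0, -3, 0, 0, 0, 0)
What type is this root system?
Compute the Cartan integers a_ij = 2(alpha_i, alpha_j)/(alpha_j, alpha_j); the resulting 6x6 Cartan matrix is
[[2, 0, -1, 0, 0, -1], [0, 2, 0, -1, -1, 0], [-1, 0, 2, 0, -1, 0], [0, -1, 0, 2, 0, 0], [0, -1, -1, 0, 2, 0], [-2, 0, 0, 0, 0, 2]].
The roots have two lengths (squared-length ratio 2:1); the short ones are alpha_{1,2,3,4,5}. The associated Dynkin diagram is a chain of 6 nodes with a double edge at one end; the terminal node there is the unique long simple root (C_6), so the type is C_6 (the algebra sp(12)).

C_6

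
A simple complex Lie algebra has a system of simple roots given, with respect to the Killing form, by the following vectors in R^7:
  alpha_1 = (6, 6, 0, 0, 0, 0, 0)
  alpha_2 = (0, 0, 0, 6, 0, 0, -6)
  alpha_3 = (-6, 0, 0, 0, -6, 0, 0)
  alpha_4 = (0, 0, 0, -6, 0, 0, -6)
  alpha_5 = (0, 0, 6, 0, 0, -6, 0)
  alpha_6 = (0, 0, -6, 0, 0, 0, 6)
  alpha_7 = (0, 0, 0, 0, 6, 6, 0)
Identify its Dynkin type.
type D_7

Compute the Cartan integers a_ij = 2(alpha_i, alpha_j)/(alpha_j, alpha_j); the resulting 7x7 Cartan matrix is
[[2, 0, -1, 0, 0, 0, 0], [0, 2, 0, 0, 0, -1, 0], [-1, 0, 2, 0, 0, 0, -1], [0, 0, 0, 2, 0, -1, 0], [0, 0, 0, 0, 2, -1, -1], [0, -1, 0, -1, -1, 2, 0], [0, 0, -1, 0, -1, 0, 2]].
All simple roots have the same length, so the diagram is simply laced. The associated Dynkin diagram is a chain of 5 nodes with a fork of two nodes at one end (D_7), so the type is D_7 (the algebra so(14)).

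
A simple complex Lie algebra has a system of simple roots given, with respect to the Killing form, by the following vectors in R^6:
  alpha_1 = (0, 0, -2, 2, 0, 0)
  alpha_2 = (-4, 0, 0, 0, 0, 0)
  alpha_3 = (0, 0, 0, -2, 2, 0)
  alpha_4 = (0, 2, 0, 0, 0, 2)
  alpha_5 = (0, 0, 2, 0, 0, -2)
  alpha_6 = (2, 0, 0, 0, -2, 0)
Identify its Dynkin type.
Compute the Cartan integers a_ij = 2(alpha_i, alpha_j)/(alpha_j, alpha_j); the resulting 6x6 Cartan matrix is
[[2, 0, -1, 0, -1, 0], [0, 2, 0, 0, 0, -2], [-1, 0, 2, 0, 0, -1], [0, 0, 0, 2, -1, 0], [-1, 0, 0, -1, 2, 0], [0, -1, -1, 0, 0, 2]].
The roots have two lengths (squared-length ratio 2:1); the short ones are alpha_{1,3,4,5,6}. The associated Dynkin diagram is a chain of 6 nodes with a double edge at one end; the terminal node there is the unique long simple root (C_6), so the type is C_6 (the algebra sp(12)).

C_6 (sp(12))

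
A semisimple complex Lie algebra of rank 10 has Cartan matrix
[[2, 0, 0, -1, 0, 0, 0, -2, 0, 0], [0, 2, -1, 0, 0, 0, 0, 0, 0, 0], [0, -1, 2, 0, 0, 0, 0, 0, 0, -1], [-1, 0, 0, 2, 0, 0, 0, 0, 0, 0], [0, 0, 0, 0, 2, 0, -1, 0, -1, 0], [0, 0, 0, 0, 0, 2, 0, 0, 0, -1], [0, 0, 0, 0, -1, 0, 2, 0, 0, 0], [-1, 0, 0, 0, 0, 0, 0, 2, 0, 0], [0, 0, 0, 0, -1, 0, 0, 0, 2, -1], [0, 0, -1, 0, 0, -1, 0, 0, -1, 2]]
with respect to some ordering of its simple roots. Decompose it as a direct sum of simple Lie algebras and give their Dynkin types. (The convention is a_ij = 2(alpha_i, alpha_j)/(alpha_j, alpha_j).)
The diagram associated to this matrix has two connected components: the simple roots {alpha_1, alpha_4, alpha_8} form a chain of 3 nodes with a double edge at one end; the terminal node there is the unique short simple root (B_3), and {alpha_2, alpha_3, alpha_5, alpha_6, alpha_7, alpha_9, alpha_10} form a chain of 6 nodes with one extra node attached to the third node from one end (E_7). A semisimple Lie algebra decomposes uniquely as the direct sum of simple ideals, one per connected component of its Dynkin diagram, so g ≅ B_3 ⊕ E_7 (dimension 21 + 133 = 154).

B_3 (so(7)) + E_7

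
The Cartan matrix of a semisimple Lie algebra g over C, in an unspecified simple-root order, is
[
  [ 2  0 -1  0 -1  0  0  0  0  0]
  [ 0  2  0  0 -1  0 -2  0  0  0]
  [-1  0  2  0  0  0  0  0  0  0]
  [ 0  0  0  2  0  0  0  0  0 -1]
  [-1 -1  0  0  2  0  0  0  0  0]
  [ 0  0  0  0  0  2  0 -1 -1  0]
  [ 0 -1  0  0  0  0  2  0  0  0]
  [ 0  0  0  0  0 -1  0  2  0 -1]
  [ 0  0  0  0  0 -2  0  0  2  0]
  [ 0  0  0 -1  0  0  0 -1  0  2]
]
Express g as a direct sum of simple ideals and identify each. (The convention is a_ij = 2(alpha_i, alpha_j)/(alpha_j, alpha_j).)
B5 + C5

The diagram associated to this matrix has two connected components: the simple roots {alpha_1, alpha_2, alpha_3, alpha_5, alpha_7} form a chain of 5 nodes with a double edge at one end; the terminal node there is the unique short simple root (B_5), and {alpha_4, alpha_6, alpha_8, alpha_9, alpha_10} form a chain of 5 nodes with a double edge at one end; the terminal node there is the unique long simple root (C_5). A semisimple Lie algebra decomposes uniquely as the direct sum of simple ideals, one per connected component of its Dynkin diagram, so g ≅ B_5 ⊕ C_5 (dimension 55 + 55 = 110).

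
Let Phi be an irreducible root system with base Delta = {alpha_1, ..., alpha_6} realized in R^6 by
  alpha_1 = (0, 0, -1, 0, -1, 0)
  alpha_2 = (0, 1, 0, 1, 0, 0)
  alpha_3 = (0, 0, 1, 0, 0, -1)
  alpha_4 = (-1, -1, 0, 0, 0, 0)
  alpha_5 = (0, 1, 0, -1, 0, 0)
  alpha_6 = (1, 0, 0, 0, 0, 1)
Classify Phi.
type D_6

Compute the Cartan integers a_ij = 2(alpha_i, alpha_j)/(alpha_j, alpha_j); the resulting 6x6 Cartan matrix is
[[2, 0, -1, 0, 0, 0], [0, 2, 0, -1, 0, 0], [-1, 0, 2, 0, 0, -1], [0, -1, 0, 2, -1, -1], [0, 0, 0, -1, 2, 0], [0, 0, -1, -1, 0, 2]].
All simple roots have the same length, so the diagram is simply laced. The associated Dynkin diagram is a chain of 4 nodes with a fork of two nodes at one end (D_6), so the type is D_6 (the algebra so(12)).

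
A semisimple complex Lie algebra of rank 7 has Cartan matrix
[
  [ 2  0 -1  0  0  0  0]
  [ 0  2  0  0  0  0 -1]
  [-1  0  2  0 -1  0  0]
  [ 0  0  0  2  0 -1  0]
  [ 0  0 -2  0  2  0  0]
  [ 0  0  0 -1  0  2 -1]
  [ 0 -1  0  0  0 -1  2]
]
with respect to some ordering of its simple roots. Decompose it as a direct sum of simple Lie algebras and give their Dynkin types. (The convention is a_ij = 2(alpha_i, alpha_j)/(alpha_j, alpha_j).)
A_4 + C_3

The diagram associated to this matrix has two connected components: the simple roots {alpha_2, alpha_4, alpha_6, alpha_7} form a chain of 4 nodes with single edges (A_4), and {alpha_1, alpha_3, alpha_5} form a chain of 3 nodes with a double edge at one end; the terminal node there is the unique long simple root (C_3). A semisimple Lie algebra decomposes uniquely as the direct sum of simple ideals, one per connected component of its Dynkin diagram, so g ≅ A_4 ⊕ C_3 (dimension 24 + 21 = 45).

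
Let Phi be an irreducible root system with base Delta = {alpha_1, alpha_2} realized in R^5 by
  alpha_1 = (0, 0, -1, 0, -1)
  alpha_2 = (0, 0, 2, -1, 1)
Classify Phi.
Compute the Cartan integers a_ij = 2(alpha_i, alpha_j)/(alpha_j, alpha_j); the resulting 2x2 Cartan matrix is
[[2, -1], [-3, 2]].
The roots have two lengths (squared-length ratio 3:1); the short ones are alpha_{1}. The associated Dynkin diagram is two nodes joined by a triple edge (G_2), so the type is G_2.

G_2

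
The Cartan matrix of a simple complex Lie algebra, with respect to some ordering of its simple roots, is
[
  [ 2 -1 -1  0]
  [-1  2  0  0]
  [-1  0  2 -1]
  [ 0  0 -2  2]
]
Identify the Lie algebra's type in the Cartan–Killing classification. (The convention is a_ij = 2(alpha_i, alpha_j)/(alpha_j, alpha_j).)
The matrix has rank 4 with 2's on the diagonal. Reading the off-diagonal entries as Dynkin edges (a single edge where a_ij = a_ji = -1; a double or triple edge where a_ij * a_ji = 2 or 3), the diagram is a chain of 4 nodes with a double edge at one end; the terminal node there is the unique long simple root (C_4). One simple-root ordering that puts it in standard form is (alpha_2, alpha_1, alpha_3, alpha_4). So the algebra is type C_4, i.e. sp(8).

C_4 (sp(8))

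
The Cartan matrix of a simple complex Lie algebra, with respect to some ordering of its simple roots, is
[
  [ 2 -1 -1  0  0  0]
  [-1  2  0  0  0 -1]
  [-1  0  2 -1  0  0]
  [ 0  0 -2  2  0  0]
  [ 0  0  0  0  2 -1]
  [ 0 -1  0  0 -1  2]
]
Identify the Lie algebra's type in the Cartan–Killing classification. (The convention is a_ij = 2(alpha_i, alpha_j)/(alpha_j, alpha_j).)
The matrix has rank 6 with 2's on the diagonal. Reading the off-diagonal entries as Dynkin edges (a single edge where a_ij = a_ji = -1; a double or triple edge where a_ij * a_ji = 2 or 3), the diagram is a chain of 6 nodes with a double edge at one end; the terminal node there is the unique long simple root (C_6). One simple-root ordering that puts it in standard form is (alpha_5, alpha_6, alpha_2, alpha_1, alpha_3, alpha_4). So the algebra is type C_6, i.e. sp(12).

C6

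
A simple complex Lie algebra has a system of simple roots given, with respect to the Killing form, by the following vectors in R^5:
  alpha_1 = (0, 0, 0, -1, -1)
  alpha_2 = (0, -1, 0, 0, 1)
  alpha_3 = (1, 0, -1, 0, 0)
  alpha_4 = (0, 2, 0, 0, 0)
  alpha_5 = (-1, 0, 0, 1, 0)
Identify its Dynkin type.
Compute the Cartan integers a_ij = 2(alpha_i, alpha_j)/(alpha_j, alpha_j); the resulting 5x5 Cartan matrix is
[[2, -1, 0, 0, -1], [-1, 2, 0, -1, 0], [0, 0, 2, 0, -1], [0, -2, 0, 2, 0], [-1, 0, -1, 0, 2]].
The roots have two lengths (squared-length ratio 2:1); the short ones are alpha_{1,2,3,5}. The associated Dynkin diagram is a chain of 5 nodes with a double edge at one end; the terminal node there is the unique long simple root (C_5), so the type is C_5 (the algebra sp(10)).

C_5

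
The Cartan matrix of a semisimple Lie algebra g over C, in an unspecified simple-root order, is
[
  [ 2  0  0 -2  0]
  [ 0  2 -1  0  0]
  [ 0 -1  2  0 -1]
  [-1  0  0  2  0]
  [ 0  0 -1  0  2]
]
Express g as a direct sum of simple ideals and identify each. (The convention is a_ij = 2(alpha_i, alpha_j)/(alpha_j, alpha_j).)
The diagram associated to this matrix has two connected components: the simple roots {alpha_2, alpha_3, alpha_5} form a chain of 3 nodes with single edges (A_3), and {alpha_1, alpha_4} form a chain of 2 nodes with a double edge at one end; the terminal node there is the unique short simple root (B_2). A semisimple Lie algebra decomposes uniquely as the direct sum of simple ideals, one per connected component of its Dynkin diagram, so g ≅ A_3 ⊕ B_2 (dimension 15 + 10 = 25).

type A_3 + type B_2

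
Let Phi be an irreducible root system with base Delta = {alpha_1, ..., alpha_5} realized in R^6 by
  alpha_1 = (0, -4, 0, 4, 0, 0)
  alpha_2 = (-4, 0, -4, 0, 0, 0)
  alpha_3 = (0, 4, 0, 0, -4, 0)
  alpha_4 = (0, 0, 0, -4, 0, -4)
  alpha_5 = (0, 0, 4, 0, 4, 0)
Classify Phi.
Compute the Cartan integers a_ij = 2(alpha_i, alpha_j)/(alpha_j, alpha_j); the resulting 5x5 Cartan matrix is
[[2, 0, -1, -1, 0], [0, 2, 0, 0, -1], [-1, 0, 2, 0, -1], [-1, 0, 0, 2, 0], [0, -1, -1, 0, 2]].
All simple roots have the same length, so the diagram is simply laced. The associated Dynkin diagram is a chain of 5 nodes with single edges (A_5), so the type is A_5 (the algebra sl(6)).

A_5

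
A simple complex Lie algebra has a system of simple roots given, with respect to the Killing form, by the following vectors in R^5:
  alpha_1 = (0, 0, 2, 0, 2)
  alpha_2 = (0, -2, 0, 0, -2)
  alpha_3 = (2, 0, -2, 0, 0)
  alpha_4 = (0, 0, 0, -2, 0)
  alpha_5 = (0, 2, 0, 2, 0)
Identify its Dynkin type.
B5

Compute the Cartan integers a_ij = 2(alpha_i, alpha_j)/(alpha_j, alpha_j); the resulting 5x5 Cartan matrix is
[[2, -1, -1, 0, 0], [-1, 2, 0, 0, -1], [-1, 0, 2, 0, 0], [0, 0, 0, 2, -1], [0, -1, 0, -2, 2]].
The roots have two lengths (squared-length ratio 2:1); the short ones are alpha_{4}. The associated Dynkin diagram is a chain of 5 nodes with a double edge at one end; the terminal node there is the unique short simple root (B_5), so the type is B_5 (the algebra so(11)).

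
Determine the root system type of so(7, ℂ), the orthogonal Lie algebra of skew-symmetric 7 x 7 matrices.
This is so(7) with 7 odd, which has dimension 7(7-1)/2 = 21 and rank (7-1)/2 = 3. In the classification of classical Lie algebras, the orthogonal algebra so(2n+1) in an odd number of variables has type B_n; here n = 3, so the Dynkin diagram is a chain of 3 nodes with a double edge at one end; the terminal node there is the unique short simple root (B_3). Hence the type is B_3.

B3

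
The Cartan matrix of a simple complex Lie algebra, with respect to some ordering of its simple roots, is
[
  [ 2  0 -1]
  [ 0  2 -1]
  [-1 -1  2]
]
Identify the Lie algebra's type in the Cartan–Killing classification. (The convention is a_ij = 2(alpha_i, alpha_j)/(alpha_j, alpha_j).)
type A_3

The matrix has rank 3 with 2's on the diagonal. Reading the off-diagonal entries as Dynkin edges (a single edge where a_ij = a_ji = -1; a double or triple edge where a_ij * a_ji = 2 or 3), the diagram is a chain of 3 nodes with single edges (A_3). One simple-root ordering that puts it in standard form is (alpha_1, alpha_3, alpha_2). So the algebra is type A_3, i.e. sl(4).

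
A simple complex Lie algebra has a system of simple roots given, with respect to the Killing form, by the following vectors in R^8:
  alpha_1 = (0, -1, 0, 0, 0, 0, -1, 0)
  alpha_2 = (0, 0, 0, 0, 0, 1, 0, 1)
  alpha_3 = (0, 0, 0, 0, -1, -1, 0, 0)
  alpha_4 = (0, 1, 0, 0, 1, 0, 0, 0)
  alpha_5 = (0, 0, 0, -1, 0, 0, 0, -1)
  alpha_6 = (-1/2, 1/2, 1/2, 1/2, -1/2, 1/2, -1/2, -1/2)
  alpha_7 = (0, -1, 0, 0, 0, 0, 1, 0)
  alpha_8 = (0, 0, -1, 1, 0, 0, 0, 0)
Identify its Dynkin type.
E_8

Compute the Cartan integers a_ij = 2(alpha_i, alpha_j)/(alpha_j, alpha_j); the resulting 8x8 Cartan matrix is
[[2, 0, 0, -1, 0, 0, 0, 0], [0, 2, -1, 0, -1, 0, 0, 0], [0, -1, 2, -1, 0, 0, 0, 0], [-1, 0, -1, 2, 0, 0, -1, 0], [0, -1, 0, 0, 2, 0, 0, -1], [0, 0, 0, 0, 0, 2, -1, 0], [0, 0, 0, -1, 0, -1, 2, 0], [0, 0, 0, 0, -1, 0, 0, 2]].
All simple roots have the same length, so the diagram is simply laced. The associated Dynkin diagram is a chain of 7 nodes with one extra node attached to the third node from one end (E_8), so the type is E_8.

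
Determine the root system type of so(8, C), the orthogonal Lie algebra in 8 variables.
This is so(8) with 8 even, which has dimension 8(8-1)/2 = 28 and rank 8/2 = 4. In the classification of classical Lie algebras, the orthogonal algebra so(2n) in an even number of variables has type D_n; here n = 4, so the Dynkin diagram is a chain of 2 nodes with a fork of two nodes at one end (D_4). Hence the type is D_4.

type D_4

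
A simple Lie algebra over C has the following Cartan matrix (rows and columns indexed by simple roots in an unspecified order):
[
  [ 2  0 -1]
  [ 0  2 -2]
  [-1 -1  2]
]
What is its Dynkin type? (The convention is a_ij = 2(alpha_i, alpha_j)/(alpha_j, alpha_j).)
type C_3

The matrix has rank 3 with 2's on the diagonal. Reading the off-diagonal entries as Dynkin edges (a single edge where a_ij = a_ji = -1; a double or triple edge where a_ij * a_ji = 2 or 3), the diagram is a chain of 3 nodes with a double edge at one end; the terminal node there is the unique long simple root (C_3). One simple-root ordering that puts it in standard form is (alpha_1, alpha_3, alpha_2). So the algebra is type C_3, i.e. sp(6).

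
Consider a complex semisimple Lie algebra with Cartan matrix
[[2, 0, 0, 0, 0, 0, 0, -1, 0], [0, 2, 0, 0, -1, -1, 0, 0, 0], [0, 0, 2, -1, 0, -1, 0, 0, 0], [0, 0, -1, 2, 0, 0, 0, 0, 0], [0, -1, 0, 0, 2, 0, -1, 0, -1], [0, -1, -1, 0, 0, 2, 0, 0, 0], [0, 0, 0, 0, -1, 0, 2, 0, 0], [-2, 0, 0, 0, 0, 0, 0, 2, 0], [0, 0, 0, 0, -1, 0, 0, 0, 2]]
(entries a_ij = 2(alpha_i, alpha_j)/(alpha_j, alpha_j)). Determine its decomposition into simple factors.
B2 + D7

The diagram associated to this matrix has two connected components: the simple roots {alpha_1, alpha_8} form a chain of 2 nodes with a double edge at one end; the terminal node there is the unique short simple root (B_2), and {alpha_2, alpha_3, alpha_4, alpha_5, alpha_6, alpha_7, alpha_9} form a chain of 5 nodes with a fork of two nodes at one end (D_7). A semisimple Lie algebra decomposes uniquely as the direct sum of simple ideals, one per connected component of its Dynkin diagram, so g ≅ B_2 ⊕ D_7 (dimension 10 + 91 = 101).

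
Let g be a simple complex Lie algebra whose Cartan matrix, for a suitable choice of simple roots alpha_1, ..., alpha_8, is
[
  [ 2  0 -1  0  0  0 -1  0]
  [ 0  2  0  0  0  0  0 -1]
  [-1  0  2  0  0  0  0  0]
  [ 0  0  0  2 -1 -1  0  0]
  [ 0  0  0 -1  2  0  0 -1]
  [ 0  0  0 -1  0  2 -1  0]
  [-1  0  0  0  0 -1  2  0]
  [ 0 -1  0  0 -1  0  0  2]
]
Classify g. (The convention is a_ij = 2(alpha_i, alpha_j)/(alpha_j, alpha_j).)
type A_8

The matrix has rank 8 with 2's on the diagonal. Reading the off-diagonal entries as Dynkin edges (a single edge where a_ij = a_ji = -1; a double or triple edge where a_ij * a_ji = 2 or 3), the diagram is a chain of 8 nodes with single edges (A_8). One simple-root ordering that puts it in standard form is (alpha_2, alpha_8, alpha_5, alpha_4, alpha_6, alpha_7, alpha_1, alpha_3). So the algebra is type A_8, i.e. sl(9).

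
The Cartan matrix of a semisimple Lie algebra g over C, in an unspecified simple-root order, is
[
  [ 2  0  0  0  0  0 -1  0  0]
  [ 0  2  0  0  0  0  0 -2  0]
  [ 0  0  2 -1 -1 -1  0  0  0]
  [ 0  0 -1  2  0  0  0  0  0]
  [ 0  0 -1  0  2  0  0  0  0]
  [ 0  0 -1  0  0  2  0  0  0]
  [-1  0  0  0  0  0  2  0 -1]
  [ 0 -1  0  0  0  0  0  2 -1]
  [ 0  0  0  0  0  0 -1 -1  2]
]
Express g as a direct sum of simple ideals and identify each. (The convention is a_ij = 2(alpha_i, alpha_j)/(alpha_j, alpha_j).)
C_5 ⊕ D_4

The diagram associated to this matrix has two connected components: the simple roots {alpha_1, alpha_2, alpha_7, alpha_8, alpha_9} form a chain of 5 nodes with a double edge at one end; the terminal node there is the unique long simple root (C_5), and {alpha_3, alpha_4, alpha_5, alpha_6} form a chain of 2 nodes with a fork of two nodes at one end (D_4). A semisimple Lie algebra decomposes uniquely as the direct sum of simple ideals, one per connected component of its Dynkin diagram, so g ≅ C_5 ⊕ D_4 (dimension 55 + 28 = 83).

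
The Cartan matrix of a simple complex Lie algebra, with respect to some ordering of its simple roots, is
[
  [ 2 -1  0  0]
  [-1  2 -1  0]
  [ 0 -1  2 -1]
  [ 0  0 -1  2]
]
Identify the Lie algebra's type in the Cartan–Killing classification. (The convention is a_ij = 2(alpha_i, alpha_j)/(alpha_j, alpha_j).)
A_4 (sl(5))

The matrix has rank 4 with 2's on the diagonal. Reading the off-diagonal entries as Dynkin edges (a single edge where a_ij = a_ji = -1; a double or triple edge where a_ij * a_ji = 2 or 3), the diagram is a chain of 4 nodes with single edges (A_4). One simple-root ordering that puts it in standard form is (alpha_1, alpha_2, alpha_3, alpha_4). So the algebra is type A_4, i.e. sl(5).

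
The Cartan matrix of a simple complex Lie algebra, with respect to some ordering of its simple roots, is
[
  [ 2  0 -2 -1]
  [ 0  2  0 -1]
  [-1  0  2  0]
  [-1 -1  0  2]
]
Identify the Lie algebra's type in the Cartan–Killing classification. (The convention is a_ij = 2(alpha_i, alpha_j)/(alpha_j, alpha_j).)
The matrix has rank 4 with 2's on the diagonal. Reading the off-diagonal entries as Dynkin edges (a single edge where a_ij = a_ji = -1; a double or triple edge where a_ij * a_ji = 2 or 3), the diagram is a chain of 4 nodes with a double edge at one end; the terminal node there is the unique short simple root (B_4). One simple-root ordering that puts it in standard form is (alpha_2, alpha_4, alpha_1, alpha_3). So the algebra is type B_4, i.e. so(9).

B_4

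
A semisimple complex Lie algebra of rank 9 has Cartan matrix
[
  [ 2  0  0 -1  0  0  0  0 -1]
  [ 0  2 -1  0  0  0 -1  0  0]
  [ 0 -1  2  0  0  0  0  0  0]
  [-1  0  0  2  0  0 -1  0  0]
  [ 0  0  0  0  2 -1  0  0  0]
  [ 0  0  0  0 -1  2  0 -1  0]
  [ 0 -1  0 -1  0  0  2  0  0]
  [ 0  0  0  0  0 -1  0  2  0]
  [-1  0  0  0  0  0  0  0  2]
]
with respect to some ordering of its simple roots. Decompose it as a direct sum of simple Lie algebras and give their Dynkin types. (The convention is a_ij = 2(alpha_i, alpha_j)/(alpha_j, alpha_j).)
The diagram associated to this matrix has two connected components: the simple roots {alpha_5, alpha_6, alpha_8} form a chain of 3 nodes with single edges (A_3), and {alpha_1, alpha_2, alpha_3, alpha_4, alpha_7, alpha_9} form a chain of 6 nodes with single edges (A_6). A semisimple Lie algebra decomposes uniquely as the direct sum of simple ideals, one per connected component of its Dynkin diagram, so g ≅ A_3 ⊕ A_6 (dimension 15 + 48 = 63).

type A_3 + type A_6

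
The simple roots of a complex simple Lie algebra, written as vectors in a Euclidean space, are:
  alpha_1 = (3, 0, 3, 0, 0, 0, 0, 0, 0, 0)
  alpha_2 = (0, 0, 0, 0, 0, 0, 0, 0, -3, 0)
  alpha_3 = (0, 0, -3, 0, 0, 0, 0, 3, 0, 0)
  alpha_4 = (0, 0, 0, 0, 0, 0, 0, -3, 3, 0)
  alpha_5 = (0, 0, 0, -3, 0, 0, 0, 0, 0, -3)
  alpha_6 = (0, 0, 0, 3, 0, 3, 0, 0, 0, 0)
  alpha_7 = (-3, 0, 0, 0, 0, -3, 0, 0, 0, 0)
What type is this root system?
type B_7

Compute the Cartan integers a_ij = 2(alpha_i, alpha_j)/(alpha_j, alpha_j); the resulting 7x7 Cartan matrix is
[[2, 0, -1, 0, 0, 0, -1], [0, 2, 0, -1, 0, 0, 0], [-1, 0, 2, -1, 0, 0, 0], [0, -2, -1, 2, 0, 0, 0], [0, 0, 0, 0, 2, -1, 0], [0, 0, 0, 0, -1, 2, -1], [-1, 0, 0, 0, 0, -1, 2]].
The roots have two lengths (squared-length ratio 2:1); the short ones are alpha_{2}. The associated Dynkin diagram is a chain of 7 nodes with a double edge at one end; the terminal node there is the unique short simple root (B_7), so the type is B_7 (the algebra so(15)).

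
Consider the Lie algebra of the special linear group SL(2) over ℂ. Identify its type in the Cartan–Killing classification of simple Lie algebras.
This is sl(2), which has dimension 2^2 - 1 = 3 and rank 2 - 1 = 1 (a Cartan subalgebra is the diagonal traceless matrices). In the classification of classical Lie algebras, the special linear algebra sl(n+1) has type A_n; here n = 1, so the Dynkin diagram is a chain of 1 nodes with single edges (A_1). Hence the type is A_1.

A_1 (sl(2))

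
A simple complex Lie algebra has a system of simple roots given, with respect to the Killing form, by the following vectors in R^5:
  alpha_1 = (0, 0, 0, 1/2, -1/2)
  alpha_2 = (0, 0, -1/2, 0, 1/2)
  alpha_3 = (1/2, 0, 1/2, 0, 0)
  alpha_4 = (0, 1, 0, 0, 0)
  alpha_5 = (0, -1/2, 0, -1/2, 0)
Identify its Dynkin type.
Compute the Cartan integers a_ij = 2(alpha_i, alpha_j)/(alpha_j, alpha_j); the resulting 5x5 Cartan matrix is
[[2, -1, 0, 0, -1], [-1, 2, -1, 0, 0], [0, -1, 2, 0, 0], [0, 0, 0, 2, -2], [-1, 0, 0, -1, 2]].
The roots have two lengths (squared-length ratio 2:1); the short ones are alpha_{1,2,3,5}. The associated Dynkin diagram is a chain of 5 nodes with a double edge at one end; the terminal node there is the unique long simple root (C_5), so the type is C_5 (the algebra sp(10)).

C5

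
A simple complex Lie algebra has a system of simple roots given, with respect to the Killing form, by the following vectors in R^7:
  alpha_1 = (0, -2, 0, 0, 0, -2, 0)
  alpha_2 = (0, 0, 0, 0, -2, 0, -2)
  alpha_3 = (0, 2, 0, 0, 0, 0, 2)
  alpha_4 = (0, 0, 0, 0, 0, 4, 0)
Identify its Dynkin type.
Compute the Cartan integers a_ij = 2(alpha_i, alpha_j)/(alpha_j, alpha_j); the resulting 4x4 Cartan matrix is
[[2, 0, -1, -1], [0, 2, -1, 0], [-1, -1, 2, 0], [-2, 0, 0, 2]].
The roots have two lengths (squared-length ratio 2:1); the short ones are alpha_{1,2,3}. The associated Dynkin diagram is a chain of 4 nodes with a double edge at one end; the terminal node there is the unique long simple root (C_4), so the type is C_4 (the algebra sp(8)).

type C_4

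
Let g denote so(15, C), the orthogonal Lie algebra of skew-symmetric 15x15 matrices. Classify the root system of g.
This is so(15) with 15 odd, which has dimension 15(15-1)/2 = 105 and rank (15-1)/2 = 7. In the classification of classical Lie algebras, the orthogonal algebra so(2n+1) in an odd number of variables has type B_n; here n = 7, so the Dynkin diagram is a chain of 7 nodes with a double edge at one end; the terminal node there is the unique short simple root (B_7). Hence the type is B_7.

B_7 (so(15))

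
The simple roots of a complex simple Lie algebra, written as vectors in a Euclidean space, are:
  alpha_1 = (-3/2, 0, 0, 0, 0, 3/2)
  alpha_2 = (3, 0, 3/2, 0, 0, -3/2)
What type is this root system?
G_2

Compute the Cartan integers a_ij = 2(alpha_i, alpha_j)/(alpha_j, alpha_j); the resulting 2x2 Cartan matrix is
[[2, -1], [-3, 2]].
The roots have two lengths (squared-length ratio 3:1); the short ones are alpha_{1}. The associated Dynkin diagram is two nodes joined by a triple edge (G_2), so the type is G_2.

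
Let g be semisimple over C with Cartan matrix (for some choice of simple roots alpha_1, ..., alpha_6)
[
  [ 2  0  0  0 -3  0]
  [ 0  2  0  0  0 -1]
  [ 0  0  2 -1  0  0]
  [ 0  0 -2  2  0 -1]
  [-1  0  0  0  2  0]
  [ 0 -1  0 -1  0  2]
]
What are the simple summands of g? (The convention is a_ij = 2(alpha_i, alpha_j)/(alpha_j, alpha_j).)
B_4 ⊕ G_2

The diagram associated to this matrix has two connected components: the simple roots {alpha_2, alpha_3, alpha_4, alpha_6} form a chain of 4 nodes with a double edge at one end; the terminal node there is the unique short simple root (B_4), and {alpha_1, alpha_5} form two nodes joined by a triple edge (G_2). A semisimple Lie algebra decomposes uniquely as the direct sum of simple ideals, one per connected component of its Dynkin diagram, so g ≅ B_4 ⊕ G_2 (dimension 36 + 14 = 50).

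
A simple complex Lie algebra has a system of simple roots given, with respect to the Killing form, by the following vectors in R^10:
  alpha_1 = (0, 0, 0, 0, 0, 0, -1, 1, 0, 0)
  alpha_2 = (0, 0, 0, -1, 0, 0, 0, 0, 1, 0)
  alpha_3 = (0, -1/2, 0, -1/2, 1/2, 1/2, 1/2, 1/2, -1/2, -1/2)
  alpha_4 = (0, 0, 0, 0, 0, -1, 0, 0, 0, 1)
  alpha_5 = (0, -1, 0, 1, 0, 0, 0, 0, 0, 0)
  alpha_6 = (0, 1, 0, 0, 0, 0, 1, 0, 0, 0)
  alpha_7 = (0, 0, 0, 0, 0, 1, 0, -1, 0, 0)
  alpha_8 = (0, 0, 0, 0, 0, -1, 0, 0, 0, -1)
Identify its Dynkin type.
Compute the Cartan integers a_ij = 2(alpha_i, alpha_j)/(alpha_j, alpha_j); the resulting 8x8 Cartan matrix is
[[2, 0, 0, 0, 0, -1, -1, 0], [0, 2, 0, 0, -1, 0, 0, 0], [0, 0, 2, -1, 0, 0, 0, 0], [0, 0, -1, 2, 0, 0, -1, 0], [0, -1, 0, 0, 2, -1, 0, 0], [-1, 0, 0, 0, -1, 2, 0, 0], [-1, 0, 0, -1, 0, 0, 2, -1], [0, 0, 0, 0, 0, 0, -1, 2]].
All simple roots have the same length, so the diagram is simply laced. The associated Dynkin diagram is a chain of 7 nodes with one extra node attached to the third node from one end (E_8), so the type is E_8.

type E_8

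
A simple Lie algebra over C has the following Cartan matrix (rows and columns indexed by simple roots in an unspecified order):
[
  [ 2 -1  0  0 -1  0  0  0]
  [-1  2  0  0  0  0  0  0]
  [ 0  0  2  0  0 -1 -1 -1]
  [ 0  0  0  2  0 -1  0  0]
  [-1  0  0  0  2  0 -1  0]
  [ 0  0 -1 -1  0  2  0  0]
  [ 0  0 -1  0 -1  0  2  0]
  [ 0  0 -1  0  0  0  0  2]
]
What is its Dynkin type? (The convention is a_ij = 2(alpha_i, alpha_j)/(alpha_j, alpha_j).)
E_8

The matrix has rank 8 with 2's on the diagonal. Reading the off-diagonal entries as Dynkin edges (a single edge where a_ij = a_ji = -1; a double or triple edge where a_ij * a_ji = 2 or 3), the diagram is a chain of 7 nodes with one extra node attached to the third node from one end (E_8). One simple-root ordering that puts it in standard form is (alpha_4, alpha_8, alpha_6, alpha_3, alpha_7, alpha_5, alpha_1, alpha_2). So the algebra is type E_8.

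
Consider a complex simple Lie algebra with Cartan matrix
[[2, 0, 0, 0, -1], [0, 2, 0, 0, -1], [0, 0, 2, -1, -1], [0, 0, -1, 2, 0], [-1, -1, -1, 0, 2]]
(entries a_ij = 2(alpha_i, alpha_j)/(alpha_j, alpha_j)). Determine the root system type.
D_5

The matrix has rank 5 with 2's on the diagonal. Reading the off-diagonal entries as Dynkin edges (a single edge where a_ij = a_ji = -1; a double or triple edge where a_ij * a_ji = 2 or 3), the diagram is a chain of 3 nodes with a fork of two nodes at one end (D_5). One simple-root ordering that puts it in standard form is (alpha_4, alpha_3, alpha_5, alpha_1, alpha_2). So the algebra is type D_5, i.e. so(10).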